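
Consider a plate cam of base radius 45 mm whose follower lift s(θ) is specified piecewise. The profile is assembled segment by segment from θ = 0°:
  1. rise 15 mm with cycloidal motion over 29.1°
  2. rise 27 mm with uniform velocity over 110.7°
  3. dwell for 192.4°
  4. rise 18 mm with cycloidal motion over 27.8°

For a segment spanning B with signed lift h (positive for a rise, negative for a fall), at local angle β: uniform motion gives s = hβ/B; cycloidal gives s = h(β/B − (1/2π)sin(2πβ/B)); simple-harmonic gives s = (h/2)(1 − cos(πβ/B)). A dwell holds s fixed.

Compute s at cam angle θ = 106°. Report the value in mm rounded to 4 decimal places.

seg 1 [0°–29.1°] cycloidal, h=15: full span → s += 15 → s = 15.0000
seg 2 [29.1°–139.8°] uniform, h=27: θ=106° here. β=76.9, B=110.7. 27·76.9/110.7 = 18.7561 → s = 33.7561

33.7561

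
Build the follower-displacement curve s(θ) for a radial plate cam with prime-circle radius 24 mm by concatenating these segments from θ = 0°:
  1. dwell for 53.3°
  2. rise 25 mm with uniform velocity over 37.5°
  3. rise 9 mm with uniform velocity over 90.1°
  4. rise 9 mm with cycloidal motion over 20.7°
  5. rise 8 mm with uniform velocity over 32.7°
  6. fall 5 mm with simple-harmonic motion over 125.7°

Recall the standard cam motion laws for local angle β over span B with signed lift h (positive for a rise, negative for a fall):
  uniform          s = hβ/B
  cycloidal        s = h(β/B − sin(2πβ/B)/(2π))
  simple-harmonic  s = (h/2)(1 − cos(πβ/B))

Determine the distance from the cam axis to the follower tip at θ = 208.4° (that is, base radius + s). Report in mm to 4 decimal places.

seg 1 [0°–53.3°] dwell: s stays 0.0000
seg 2 [53.3°–90.8°] uniform, h=25: full span → s += 25 → s = 25.0000
seg 3 [90.8°–180.9°] uniform, h=9: full span → s += 9 → s = 34.0000
seg 4 [180.9°–201.6°] cycloidal, h=9: full span → s += 9 → s = 43.0000
seg 5 [201.6°–234.3°] uniform, h=8: θ=208.4° here. β=6.8, B=32.7. 8·6.8/32.7 = 1.6636 → s = 44.6636
radial distance = base radius + s = 24 + 44.6636 = 68.6636

68.6636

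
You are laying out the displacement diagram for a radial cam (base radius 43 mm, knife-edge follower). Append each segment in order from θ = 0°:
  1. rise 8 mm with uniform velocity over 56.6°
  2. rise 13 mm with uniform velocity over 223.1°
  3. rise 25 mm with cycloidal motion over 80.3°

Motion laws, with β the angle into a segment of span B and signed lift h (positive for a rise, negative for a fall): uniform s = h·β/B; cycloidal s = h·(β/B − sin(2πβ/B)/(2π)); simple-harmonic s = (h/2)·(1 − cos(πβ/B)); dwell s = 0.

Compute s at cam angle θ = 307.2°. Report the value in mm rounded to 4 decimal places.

seg 1 [0°–56.6°] uniform, h=8: full span → s += 8 → s = 8.0000
seg 2 [56.6°–279.7°] uniform, h=13: full span → s += 13 → s = 21.0000
seg 3 [279.7°–360°] cycloidal, h=25: θ=307.2° here. β=27.5, B=80.3. 25·(0.3425 − sin(2π·0.3425)/(2π)) = 5.2356 → s = 26.2356

26.2356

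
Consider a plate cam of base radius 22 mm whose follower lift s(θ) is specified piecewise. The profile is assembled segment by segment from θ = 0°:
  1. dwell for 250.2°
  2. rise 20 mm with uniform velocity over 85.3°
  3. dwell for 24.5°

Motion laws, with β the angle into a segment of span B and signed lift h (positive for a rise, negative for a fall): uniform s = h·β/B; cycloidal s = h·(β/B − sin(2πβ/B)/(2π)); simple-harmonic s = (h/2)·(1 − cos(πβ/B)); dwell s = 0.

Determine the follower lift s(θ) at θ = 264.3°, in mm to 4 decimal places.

seg 1 [0°–250.2°] dwell: s stays 0.0000
seg 2 [250.2°–335.5°] uniform, h=20: θ=264.3° here. β=14.1, B=85.3. 20·14.1/85.3 = 3.3060 → s = 3.3060

3.3060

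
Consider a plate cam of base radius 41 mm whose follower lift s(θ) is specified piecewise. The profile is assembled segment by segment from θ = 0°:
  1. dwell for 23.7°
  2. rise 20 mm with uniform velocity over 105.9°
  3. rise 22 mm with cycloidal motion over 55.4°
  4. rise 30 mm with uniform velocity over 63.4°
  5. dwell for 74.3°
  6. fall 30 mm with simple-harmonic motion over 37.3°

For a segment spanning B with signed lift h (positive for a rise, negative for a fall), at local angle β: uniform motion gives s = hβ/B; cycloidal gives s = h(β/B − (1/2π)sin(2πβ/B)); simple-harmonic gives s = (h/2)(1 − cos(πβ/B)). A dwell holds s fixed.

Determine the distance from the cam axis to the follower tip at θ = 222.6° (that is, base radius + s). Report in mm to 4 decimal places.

seg 1 [0°–23.7°] dwell: s stays 0.0000
seg 2 [23.7°–129.6°] uniform, h=20: full span → s += 20 → s = 20.0000
seg 3 [129.6°–185°] cycloidal, h=22: full span → s += 22 → s = 42.0000
seg 4 [185°–248.4°] uniform, h=30: θ=222.6° here. β=37.6, B=63.4. 30·37.6/63.4 = 17.7918 → s = 59.7918
radial distance = base radius + s = 41 + 59.7918 = 100.7918

100.7918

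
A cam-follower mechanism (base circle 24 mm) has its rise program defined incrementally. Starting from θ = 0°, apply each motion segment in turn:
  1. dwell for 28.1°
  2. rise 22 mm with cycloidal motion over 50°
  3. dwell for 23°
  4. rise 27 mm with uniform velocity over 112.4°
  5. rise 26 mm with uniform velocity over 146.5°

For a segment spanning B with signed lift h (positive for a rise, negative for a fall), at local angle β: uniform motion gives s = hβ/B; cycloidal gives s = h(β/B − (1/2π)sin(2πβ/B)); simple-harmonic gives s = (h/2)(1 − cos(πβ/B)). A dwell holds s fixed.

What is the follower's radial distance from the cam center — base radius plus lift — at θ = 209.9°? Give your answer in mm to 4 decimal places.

seg 1 [0°–28.1°] dwell: s stays 0.0000
seg 2 [28.1°–78.1°] cycloidal, h=22: full span → s += 22 → s = 22.0000
seg 3 [78.1°–101.1°] dwell: s stays 22.0000
seg 4 [101.1°–213.5°] uniform, h=27: θ=209.9° here. β=108.8, B=112.4. 27·108.8/112.4 = 26.1352 → s = 48.1352
radial distance = base radius + s = 24 + 48.1352 = 72.1352

72.1352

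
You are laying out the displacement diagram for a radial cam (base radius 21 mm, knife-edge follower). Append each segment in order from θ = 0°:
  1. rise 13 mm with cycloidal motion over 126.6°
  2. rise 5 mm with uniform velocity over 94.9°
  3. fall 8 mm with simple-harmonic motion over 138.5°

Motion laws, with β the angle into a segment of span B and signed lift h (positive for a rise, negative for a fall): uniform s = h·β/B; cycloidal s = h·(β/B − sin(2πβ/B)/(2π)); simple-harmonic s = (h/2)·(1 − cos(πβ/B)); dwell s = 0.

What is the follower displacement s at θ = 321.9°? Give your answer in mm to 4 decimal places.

seg 1 [0°–126.6°] cycloidal, h=13: full span → s += 13 → s = 13.0000
seg 2 [126.6°–221.5°] uniform, h=5: full span → s += 5 → s = 18.0000
seg 3 [221.5°–360°] simple-harmonic, h=-8: θ=321.9° here. β=100.4, B=138.5. -8/2·(1 − cos(π·0.7249)) = -6.5969 → s = 11.4031

11.4031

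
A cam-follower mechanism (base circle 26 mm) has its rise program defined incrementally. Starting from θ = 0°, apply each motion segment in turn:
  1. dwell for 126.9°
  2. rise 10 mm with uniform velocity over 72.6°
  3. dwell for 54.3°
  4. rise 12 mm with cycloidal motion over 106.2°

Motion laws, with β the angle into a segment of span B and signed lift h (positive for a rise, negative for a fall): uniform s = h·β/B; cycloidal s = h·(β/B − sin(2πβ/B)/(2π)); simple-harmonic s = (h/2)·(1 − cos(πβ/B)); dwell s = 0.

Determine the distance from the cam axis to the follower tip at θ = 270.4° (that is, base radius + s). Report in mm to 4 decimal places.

seg 1 [0°–126.9°] dwell: s stays 0.0000
seg 2 [126.9°–199.5°] uniform, h=10: full span → s += 10 → s = 10.0000
seg 3 [199.5°–253.8°] dwell: s stays 10.0000
seg 4 [253.8°–360°] cycloidal, h=12: θ=270.4° here. β=16.6, B=106.2. 12·(0.1563 − sin(2π·0.1563)/(2π)) = 0.2873 → s = 10.2873
radial distance = base radius + s = 26 + 10.2873 = 36.2873

36.2873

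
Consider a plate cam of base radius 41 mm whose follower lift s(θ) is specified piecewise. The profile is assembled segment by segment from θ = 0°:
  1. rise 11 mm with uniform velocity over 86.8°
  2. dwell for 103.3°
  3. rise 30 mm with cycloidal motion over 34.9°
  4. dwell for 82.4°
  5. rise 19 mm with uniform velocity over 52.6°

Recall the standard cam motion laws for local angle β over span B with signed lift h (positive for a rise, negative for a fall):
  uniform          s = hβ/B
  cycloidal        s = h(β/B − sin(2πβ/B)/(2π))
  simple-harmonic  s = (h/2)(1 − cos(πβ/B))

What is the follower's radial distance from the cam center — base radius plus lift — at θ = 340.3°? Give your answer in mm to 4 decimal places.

seg 1 [0°–86.8°] uniform, h=11: full span → s += 11 → s = 11.0000
seg 2 [86.8°–190.1°] dwell: s stays 11.0000
seg 3 [190.1°–225°] cycloidal, h=30: full span → s += 30 → s = 41.0000
seg 4 [225°–307.4°] dwell: s stays 41.0000
seg 5 [307.4°–360°] uniform, h=19: θ=340.3° here. β=32.9, B=52.6. 19·32.9/52.6 = 11.8840 → s = 52.8840
radial distance = base radius + s = 41 + 52.8840 = 93.8840

93.8840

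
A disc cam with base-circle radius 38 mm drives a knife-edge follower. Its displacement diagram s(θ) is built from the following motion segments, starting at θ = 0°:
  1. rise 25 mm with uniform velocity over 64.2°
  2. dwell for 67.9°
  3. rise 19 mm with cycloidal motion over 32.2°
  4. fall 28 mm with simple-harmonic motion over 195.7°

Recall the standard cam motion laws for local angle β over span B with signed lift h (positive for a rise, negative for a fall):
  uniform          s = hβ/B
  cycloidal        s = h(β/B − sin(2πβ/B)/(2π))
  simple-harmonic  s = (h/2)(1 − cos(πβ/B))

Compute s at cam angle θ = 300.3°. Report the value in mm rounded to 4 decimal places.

seg 1 [0°–64.2°] uniform, h=25: full span → s += 25 → s = 25.0000
seg 2 [64.2°–132.1°] dwell: s stays 25.0000
seg 3 [132.1°–164.3°] cycloidal, h=19: full span → s += 19 → s = 44.0000
seg 4 [164.3°–360°] simple-harmonic, h=-28: θ=300.3° here. β=136, B=195.7. -28/2·(1 − cos(π·0.6949)) = -22.0480 → s = 21.9520

21.9520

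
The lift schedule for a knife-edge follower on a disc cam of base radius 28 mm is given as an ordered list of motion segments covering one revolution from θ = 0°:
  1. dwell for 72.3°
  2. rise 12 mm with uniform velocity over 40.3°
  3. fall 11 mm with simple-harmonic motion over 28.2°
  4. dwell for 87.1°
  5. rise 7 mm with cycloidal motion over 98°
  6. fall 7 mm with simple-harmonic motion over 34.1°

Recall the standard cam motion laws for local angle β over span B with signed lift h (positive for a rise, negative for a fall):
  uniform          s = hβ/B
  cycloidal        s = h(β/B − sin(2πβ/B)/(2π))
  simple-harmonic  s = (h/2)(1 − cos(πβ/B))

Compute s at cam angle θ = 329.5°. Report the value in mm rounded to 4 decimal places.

seg 1 [0°–72.3°] dwell: s stays 0.0000
seg 2 [72.3°–112.6°] uniform, h=12: full span → s += 12 → s = 12.0000
seg 3 [112.6°–140.8°] simple-harmonic, h=-11: full span → s += -11 → s = 1.0000
seg 4 [140.8°–227.9°] dwell: s stays 1.0000
seg 5 [227.9°–325.9°] cycloidal, h=7: full span → s += 7 → s = 8.0000
seg 6 [325.9°–360°] simple-harmonic, h=-7: θ=329.5° here. β=3.6, B=34.1. -7/2·(1 − cos(π·0.1056)) = -0.1907 → s = 7.8093

7.8093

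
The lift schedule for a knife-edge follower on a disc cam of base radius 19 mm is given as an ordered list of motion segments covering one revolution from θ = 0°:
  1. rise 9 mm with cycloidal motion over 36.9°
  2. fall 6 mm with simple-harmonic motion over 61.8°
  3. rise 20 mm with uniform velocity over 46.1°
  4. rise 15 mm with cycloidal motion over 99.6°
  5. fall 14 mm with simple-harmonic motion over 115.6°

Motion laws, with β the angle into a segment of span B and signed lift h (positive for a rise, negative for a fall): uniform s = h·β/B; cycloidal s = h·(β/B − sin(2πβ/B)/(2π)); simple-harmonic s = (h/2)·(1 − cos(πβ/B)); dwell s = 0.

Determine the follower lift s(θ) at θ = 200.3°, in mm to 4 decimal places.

seg 1 [0°–36.9°] cycloidal, h=9: full span → s += 9 → s = 9.0000
seg 2 [36.9°–98.7°] simple-harmonic, h=-6: full span → s += -6 → s = 3.0000
seg 3 [98.7°–144.8°] uniform, h=20: full span → s += 20 → s = 23.0000
seg 4 [144.8°–244.4°] cycloidal, h=15: θ=200.3° here. β=55.5, B=99.6. 15·(0.5572 − sin(2π·0.5572)/(2π)) = 9.1985 → s = 32.1985

32.1985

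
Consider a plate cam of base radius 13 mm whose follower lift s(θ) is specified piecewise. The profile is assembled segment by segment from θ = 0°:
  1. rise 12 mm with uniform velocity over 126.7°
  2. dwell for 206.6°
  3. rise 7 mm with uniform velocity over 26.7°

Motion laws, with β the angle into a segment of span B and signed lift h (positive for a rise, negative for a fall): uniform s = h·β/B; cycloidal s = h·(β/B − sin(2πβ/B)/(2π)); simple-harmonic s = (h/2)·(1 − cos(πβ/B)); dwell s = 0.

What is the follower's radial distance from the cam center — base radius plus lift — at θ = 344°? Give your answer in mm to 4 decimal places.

seg 1 [0°–126.7°] uniform, h=12: full span → s += 12 → s = 12.0000
seg 2 [126.7°–333.3°] dwell: s stays 12.0000
seg 3 [333.3°–360°] uniform, h=7: θ=344° here. β=10.7, B=26.7. 7·10.7/26.7 = 2.8052 → s = 14.8052
radial distance = base radius + s = 13 + 14.8052 = 27.8052

27.8052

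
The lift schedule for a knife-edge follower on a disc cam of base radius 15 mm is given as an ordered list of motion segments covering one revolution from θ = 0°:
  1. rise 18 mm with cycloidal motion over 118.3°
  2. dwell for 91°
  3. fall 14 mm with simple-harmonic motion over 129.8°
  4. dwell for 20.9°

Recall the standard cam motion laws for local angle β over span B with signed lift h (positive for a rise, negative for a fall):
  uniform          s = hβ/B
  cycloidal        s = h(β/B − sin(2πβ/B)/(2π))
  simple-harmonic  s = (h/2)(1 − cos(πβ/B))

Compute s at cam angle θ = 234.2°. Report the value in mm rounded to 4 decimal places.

seg 1 [0°–118.3°] cycloidal, h=18: full span → s += 18 → s = 18.0000
seg 2 [118.3°–209.3°] dwell: s stays 18.0000
seg 3 [209.3°–339.1°] simple-harmonic, h=-14: θ=234.2° here. β=24.9, B=129.8. -14/2·(1 − cos(π·0.1918)) = -1.2332 → s = 16.7668

16.7668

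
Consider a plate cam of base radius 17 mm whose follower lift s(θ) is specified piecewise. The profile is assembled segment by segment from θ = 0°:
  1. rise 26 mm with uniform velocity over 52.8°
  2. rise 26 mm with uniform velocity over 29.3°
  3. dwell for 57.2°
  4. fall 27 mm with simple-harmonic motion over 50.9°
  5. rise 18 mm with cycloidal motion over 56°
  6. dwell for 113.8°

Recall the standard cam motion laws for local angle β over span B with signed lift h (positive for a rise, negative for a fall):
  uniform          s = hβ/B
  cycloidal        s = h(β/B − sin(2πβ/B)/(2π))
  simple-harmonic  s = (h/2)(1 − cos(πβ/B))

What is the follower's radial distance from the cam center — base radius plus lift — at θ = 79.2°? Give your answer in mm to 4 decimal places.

seg 1 [0°–52.8°] uniform, h=26: full span → s += 26 → s = 26.0000
seg 2 [52.8°–82.1°] uniform, h=26: θ=79.2° here. β=26.4, B=29.3. 26·26.4/29.3 = 23.4266 → s = 49.4266
radial distance = base radius + s = 17 + 49.4266 = 66.4266

66.4266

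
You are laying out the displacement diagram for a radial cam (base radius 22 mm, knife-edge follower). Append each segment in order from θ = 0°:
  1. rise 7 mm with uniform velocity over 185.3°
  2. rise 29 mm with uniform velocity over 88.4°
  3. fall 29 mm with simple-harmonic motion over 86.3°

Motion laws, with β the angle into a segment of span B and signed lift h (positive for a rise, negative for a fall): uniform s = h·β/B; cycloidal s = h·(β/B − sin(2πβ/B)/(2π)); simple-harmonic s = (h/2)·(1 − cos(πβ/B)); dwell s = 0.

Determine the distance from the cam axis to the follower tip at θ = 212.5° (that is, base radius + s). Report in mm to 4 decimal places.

seg 1 [0°–185.3°] uniform, h=7: full span → s += 7 → s = 7.0000
seg 2 [185.3°–273.7°] uniform, h=29: θ=212.5° here. β=27.2, B=88.4. 29·27.2/88.4 = 8.9231 → s = 15.9231
radial distance = base radius + s = 22 + 15.9231 = 37.9231

37.9231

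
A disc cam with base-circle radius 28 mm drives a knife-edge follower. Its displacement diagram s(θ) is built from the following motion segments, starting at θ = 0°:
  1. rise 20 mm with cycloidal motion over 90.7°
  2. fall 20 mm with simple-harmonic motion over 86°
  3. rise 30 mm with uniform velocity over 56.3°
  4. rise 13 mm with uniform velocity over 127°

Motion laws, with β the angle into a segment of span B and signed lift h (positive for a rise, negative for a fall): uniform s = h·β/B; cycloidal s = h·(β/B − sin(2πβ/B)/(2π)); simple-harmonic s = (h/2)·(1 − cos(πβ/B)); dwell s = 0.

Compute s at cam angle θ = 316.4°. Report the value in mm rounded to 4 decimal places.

seg 1 [0°–90.7°] cycloidal, h=20: full span → s += 20 → s = 20.0000
seg 2 [90.7°–176.7°] simple-harmonic, h=-20: full span → s += -20 → s = 0.0000
seg 3 [176.7°–233°] uniform, h=30: full span → s += 30 → s = 30.0000
seg 4 [233°–360°] uniform, h=13: θ=316.4° here. β=83.4, B=127. 13·83.4/127 = 8.5370 → s = 38.5370

38.5370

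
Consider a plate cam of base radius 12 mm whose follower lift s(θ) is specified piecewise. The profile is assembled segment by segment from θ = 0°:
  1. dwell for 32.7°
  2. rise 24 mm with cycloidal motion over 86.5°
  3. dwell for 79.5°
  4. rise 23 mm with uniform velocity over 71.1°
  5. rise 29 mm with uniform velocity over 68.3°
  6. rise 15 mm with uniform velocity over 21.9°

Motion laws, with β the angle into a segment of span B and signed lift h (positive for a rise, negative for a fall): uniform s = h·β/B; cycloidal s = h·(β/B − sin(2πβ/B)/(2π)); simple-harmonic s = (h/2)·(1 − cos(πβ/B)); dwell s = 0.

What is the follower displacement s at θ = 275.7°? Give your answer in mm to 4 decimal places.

seg 1 [0°–32.7°] dwell: s stays 0.0000
seg 2 [32.7°–119.2°] cycloidal, h=24: full span → s += 24 → s = 24.0000
seg 3 [119.2°–198.7°] dwell: s stays 24.0000
seg 4 [198.7°–269.8°] uniform, h=23: full span → s += 23 → s = 47.0000
seg 5 [269.8°–338.1°] uniform, h=29: θ=275.7° here. β=5.9, B=68.3. 29·5.9/68.3 = 2.5051 → s = 49.5051

49.5051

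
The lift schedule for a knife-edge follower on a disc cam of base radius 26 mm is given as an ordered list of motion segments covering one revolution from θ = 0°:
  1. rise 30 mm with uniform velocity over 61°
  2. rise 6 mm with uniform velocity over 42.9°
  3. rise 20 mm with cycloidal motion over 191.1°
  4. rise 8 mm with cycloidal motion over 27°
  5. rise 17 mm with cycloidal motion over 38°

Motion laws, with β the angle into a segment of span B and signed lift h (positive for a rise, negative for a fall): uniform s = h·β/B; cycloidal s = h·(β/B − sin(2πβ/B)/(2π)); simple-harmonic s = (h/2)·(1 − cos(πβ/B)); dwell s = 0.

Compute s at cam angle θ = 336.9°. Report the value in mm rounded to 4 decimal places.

seg 1 [0°–61°] uniform, h=30: full span → s += 30 → s = 30.0000
seg 2 [61°–103.9°] uniform, h=6: full span → s += 6 → s = 36.0000
seg 3 [103.9°–295°] cycloidal, h=20: full span → s += 20 → s = 56.0000
seg 4 [295°–322°] cycloidal, h=8: full span → s += 8 → s = 64.0000
seg 5 [322°–360°] cycloidal, h=17: θ=336.9° here. β=14.9, B=38. 17·(0.3921 − sin(2π·0.3921)/(2π)) = 4.9689 → s = 68.9689

68.9689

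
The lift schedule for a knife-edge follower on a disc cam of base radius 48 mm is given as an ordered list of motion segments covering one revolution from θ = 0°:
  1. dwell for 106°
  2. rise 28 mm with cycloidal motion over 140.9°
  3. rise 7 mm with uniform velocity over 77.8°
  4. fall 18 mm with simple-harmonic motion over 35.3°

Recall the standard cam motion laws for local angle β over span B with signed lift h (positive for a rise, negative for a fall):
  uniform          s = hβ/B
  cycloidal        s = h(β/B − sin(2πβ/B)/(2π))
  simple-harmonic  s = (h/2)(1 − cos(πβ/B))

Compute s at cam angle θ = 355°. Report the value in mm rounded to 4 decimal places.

seg 1 [0°–106°] dwell: s stays 0.0000
seg 2 [106°–246.9°] cycloidal, h=28: full span → s += 28 → s = 28.0000
seg 3 [246.9°–324.7°] uniform, h=7: full span → s += 7 → s = 35.0000
seg 4 [324.7°–360°] simple-harmonic, h=-18: θ=355° here. β=30.3, B=35.3. -18/2·(1 − cos(π·0.8584)) = -17.1236 → s = 17.8764

17.8764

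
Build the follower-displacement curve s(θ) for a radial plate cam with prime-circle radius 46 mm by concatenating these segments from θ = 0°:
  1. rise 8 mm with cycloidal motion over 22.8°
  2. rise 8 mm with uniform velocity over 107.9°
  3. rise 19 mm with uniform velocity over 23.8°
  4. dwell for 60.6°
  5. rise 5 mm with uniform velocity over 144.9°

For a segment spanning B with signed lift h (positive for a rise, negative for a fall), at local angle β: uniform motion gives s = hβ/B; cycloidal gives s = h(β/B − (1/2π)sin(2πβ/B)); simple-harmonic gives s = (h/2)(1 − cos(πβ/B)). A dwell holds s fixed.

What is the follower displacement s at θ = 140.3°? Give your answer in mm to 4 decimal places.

seg 1 [0°–22.8°] cycloidal, h=8: full span → s += 8 → s = 8.0000
seg 2 [22.8°–130.7°] uniform, h=8: full span → s += 8 → s = 16.0000
seg 3 [130.7°–154.5°] uniform, h=19: θ=140.3° here. β=9.6, B=23.8. 19·9.6/23.8 = 7.6639 → s = 23.6639

23.6639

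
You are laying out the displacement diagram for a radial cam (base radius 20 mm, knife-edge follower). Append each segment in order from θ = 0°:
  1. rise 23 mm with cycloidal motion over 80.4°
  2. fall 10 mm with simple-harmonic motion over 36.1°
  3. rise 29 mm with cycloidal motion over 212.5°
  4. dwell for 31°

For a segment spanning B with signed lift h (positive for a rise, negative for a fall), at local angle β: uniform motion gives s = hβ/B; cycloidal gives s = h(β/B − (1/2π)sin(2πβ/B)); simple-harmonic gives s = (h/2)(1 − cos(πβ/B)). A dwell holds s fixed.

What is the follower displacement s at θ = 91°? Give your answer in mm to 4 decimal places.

seg 1 [0°–80.4°] cycloidal, h=23: full span → s += 23 → s = 23.0000
seg 2 [80.4°–116.5°] simple-harmonic, h=-10: θ=91° here. β=10.6, B=36.1. -10/2·(1 − cos(π·0.2936)) = -1.9807 → s = 21.0193

21.0193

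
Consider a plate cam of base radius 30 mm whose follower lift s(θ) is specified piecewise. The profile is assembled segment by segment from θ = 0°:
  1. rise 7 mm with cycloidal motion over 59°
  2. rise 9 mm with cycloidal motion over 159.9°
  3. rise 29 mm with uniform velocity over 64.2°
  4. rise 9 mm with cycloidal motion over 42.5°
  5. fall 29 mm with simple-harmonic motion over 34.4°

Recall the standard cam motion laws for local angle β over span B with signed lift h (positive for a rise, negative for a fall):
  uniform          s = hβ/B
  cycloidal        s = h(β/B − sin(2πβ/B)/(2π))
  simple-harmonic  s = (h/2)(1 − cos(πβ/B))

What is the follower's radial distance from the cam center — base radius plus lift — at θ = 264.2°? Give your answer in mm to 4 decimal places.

seg 1 [0°–59°] cycloidal, h=7: full span → s += 7 → s = 7.0000
seg 2 [59°–218.9°] cycloidal, h=9: full span → s += 9 → s = 16.0000
seg 3 [218.9°–283.1°] uniform, h=29: θ=264.2° here. β=45.3, B=64.2. 29·45.3/64.2 = 20.4626 → s = 36.4626
radial distance = base radius + s = 30 + 36.4626 = 66.4626

66.4626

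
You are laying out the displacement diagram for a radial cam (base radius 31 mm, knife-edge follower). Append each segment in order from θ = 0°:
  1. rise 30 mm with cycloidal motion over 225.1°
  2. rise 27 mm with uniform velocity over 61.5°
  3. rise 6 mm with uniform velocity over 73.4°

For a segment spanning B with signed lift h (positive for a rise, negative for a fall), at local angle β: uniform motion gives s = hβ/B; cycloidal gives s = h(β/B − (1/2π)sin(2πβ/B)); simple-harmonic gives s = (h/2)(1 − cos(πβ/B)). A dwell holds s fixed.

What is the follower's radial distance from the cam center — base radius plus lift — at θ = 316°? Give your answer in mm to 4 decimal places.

seg 1 [0°–225.1°] cycloidal, h=30: full span → s += 30 → s = 30.0000
seg 2 [225.1°–286.6°] uniform, h=27: full span → s += 27 → s = 57.0000
seg 3 [286.6°–360°] uniform, h=6: θ=316° here. β=29.4, B=73.4. 6·29.4/73.4 = 2.4033 → s = 59.4033
radial distance = base radius + s = 31 + 59.4033 = 90.4033

90.4033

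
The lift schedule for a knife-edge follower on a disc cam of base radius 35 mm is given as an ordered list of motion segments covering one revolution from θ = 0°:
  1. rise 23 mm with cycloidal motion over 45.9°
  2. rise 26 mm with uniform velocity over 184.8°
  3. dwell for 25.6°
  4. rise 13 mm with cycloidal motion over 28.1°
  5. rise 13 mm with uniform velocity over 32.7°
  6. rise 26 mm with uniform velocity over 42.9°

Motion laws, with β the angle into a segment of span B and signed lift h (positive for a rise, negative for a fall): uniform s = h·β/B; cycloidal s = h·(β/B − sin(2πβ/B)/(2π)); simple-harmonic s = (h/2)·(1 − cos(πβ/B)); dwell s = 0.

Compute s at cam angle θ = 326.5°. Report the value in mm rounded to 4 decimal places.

seg 1 [0°–45.9°] cycloidal, h=23: full span → s += 23 → s = 23.0000
seg 2 [45.9°–230.7°] uniform, h=26: full span → s += 26 → s = 49.0000
seg 3 [230.7°–256.3°] dwell: s stays 49.0000
seg 4 [256.3°–284.4°] cycloidal, h=13: full span → s += 13 → s = 62.0000
seg 5 [284.4°–317.1°] uniform, h=13: full span → s += 13 → s = 75.0000
seg 6 [317.1°–360°] uniform, h=26: θ=326.5° here. β=9.4, B=42.9. 26·9.4/42.9 = 5.6970 → s = 80.6970

80.6970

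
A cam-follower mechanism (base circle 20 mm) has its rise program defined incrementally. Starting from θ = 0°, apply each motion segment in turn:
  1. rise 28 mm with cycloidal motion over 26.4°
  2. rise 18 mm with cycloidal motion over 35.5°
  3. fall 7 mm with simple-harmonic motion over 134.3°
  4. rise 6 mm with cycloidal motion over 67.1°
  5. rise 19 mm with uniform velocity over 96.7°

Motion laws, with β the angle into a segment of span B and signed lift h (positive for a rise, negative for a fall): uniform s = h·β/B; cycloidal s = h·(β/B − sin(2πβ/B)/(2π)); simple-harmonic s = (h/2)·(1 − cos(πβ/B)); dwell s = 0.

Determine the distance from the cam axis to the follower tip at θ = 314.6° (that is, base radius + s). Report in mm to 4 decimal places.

seg 1 [0°–26.4°] cycloidal, h=28: full span → s += 28 → s = 28.0000
seg 2 [26.4°–61.9°] cycloidal, h=18: full span → s += 18 → s = 46.0000
seg 3 [61.9°–196.2°] simple-harmonic, h=-7: full span → s += -7 → s = 39.0000
seg 4 [196.2°–263.3°] cycloidal, h=6: full span → s += 6 → s = 45.0000
seg 5 [263.3°–360°] uniform, h=19: θ=314.6° here. β=51.3, B=96.7. 19·51.3/96.7 = 10.0796 → s = 55.0796
radial distance = base radius + s = 20 + 55.0796 = 75.0796

75.0796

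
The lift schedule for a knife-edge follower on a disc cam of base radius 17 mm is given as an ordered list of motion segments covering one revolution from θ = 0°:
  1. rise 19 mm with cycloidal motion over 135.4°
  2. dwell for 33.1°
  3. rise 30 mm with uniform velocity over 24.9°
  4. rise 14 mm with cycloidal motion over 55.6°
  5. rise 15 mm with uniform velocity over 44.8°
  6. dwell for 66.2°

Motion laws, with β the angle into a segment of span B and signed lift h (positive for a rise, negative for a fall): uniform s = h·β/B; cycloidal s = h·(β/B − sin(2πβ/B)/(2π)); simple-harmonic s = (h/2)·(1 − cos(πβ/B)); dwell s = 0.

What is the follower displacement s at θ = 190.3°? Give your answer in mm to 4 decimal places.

seg 1 [0°–135.4°] cycloidal, h=19: full span → s += 19 → s = 19.0000
seg 2 [135.4°–168.5°] dwell: s stays 19.0000
seg 3 [168.5°–193.4°] uniform, h=30: θ=190.3° here. β=21.8, B=24.9. 30·21.8/24.9 = 26.2651 → s = 45.2651

45.2651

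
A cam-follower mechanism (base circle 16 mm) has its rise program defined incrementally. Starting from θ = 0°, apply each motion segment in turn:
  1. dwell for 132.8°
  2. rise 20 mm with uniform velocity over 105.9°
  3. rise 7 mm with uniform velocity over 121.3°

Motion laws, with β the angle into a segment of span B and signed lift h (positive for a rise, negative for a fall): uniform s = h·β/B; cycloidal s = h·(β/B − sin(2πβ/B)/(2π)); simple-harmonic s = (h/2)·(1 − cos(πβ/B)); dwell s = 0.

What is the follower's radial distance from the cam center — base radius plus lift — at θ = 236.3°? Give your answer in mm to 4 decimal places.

seg 1 [0°–132.8°] dwell: s stays 0.0000
seg 2 [132.8°–238.7°] uniform, h=20: θ=236.3° here. β=103.5, B=105.9. 20·103.5/105.9 = 19.5467 → s = 19.5467
radial distance = base radius + s = 16 + 19.5467 = 35.5467

35.5467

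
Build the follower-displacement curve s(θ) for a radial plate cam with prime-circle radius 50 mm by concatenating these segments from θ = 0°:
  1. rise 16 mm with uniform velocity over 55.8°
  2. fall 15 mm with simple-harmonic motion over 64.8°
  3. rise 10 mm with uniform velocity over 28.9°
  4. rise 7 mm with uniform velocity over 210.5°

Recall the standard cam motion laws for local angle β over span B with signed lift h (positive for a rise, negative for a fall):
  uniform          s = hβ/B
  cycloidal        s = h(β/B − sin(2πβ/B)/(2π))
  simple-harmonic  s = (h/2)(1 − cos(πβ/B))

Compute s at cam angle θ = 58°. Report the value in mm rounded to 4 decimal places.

seg 1 [0°–55.8°] uniform, h=16: full span → s += 16 → s = 16.0000
seg 2 [55.8°–120.6°] simple-harmonic, h=-15: θ=58° here. β=2.2, B=64.8. -15/2·(1 − cos(π·0.0340)) = -0.0426 → s = 15.9574

15.9574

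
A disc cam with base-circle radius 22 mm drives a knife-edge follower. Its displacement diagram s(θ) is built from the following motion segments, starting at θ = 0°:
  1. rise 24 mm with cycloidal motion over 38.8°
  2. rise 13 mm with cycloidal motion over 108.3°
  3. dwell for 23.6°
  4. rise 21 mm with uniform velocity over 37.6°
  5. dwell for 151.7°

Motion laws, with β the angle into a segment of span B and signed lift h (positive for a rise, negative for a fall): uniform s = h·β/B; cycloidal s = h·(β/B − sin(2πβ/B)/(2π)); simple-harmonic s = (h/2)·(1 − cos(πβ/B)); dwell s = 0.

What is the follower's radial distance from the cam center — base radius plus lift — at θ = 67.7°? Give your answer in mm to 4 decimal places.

seg 1 [0°–38.8°] cycloidal, h=24: full span → s += 24 → s = 24.0000
seg 2 [38.8°–147.1°] cycloidal, h=13: θ=67.7° here. β=28.9, B=108.3. 13·(0.2669 − sin(2π·0.2669)/(2π)) = 1.4116 → s = 25.4116
radial distance = base radius + s = 22 + 25.4116 = 47.4116

47.4116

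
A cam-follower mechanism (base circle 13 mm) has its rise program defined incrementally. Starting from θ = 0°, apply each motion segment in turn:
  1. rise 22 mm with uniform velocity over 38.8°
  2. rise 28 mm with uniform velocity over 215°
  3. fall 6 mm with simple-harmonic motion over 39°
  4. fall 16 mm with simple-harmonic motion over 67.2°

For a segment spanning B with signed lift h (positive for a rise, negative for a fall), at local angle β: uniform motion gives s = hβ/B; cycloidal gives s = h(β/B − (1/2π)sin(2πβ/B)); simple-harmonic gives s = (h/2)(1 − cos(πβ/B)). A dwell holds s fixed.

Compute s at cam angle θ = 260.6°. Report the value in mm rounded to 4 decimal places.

seg 1 [0°–38.8°] uniform, h=22: full span → s += 22 → s = 22.0000
seg 2 [38.8°–253.8°] uniform, h=28: full span → s += 28 → s = 50.0000
seg 3 [253.8°–292.8°] simple-harmonic, h=-6: θ=260.6° here. β=6.8, B=39. -6/2·(1 − cos(π·0.1744)) = -0.4389 → s = 49.5611

49.5611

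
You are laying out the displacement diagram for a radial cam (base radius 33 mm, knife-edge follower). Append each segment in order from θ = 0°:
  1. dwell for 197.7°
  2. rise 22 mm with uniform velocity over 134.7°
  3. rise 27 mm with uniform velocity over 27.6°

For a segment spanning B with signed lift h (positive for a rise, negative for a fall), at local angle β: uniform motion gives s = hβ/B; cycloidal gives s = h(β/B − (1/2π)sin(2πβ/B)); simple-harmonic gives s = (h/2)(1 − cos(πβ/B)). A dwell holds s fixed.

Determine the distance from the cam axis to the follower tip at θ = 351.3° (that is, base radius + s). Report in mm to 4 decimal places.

seg 1 [0°–197.7°] dwell: s stays 0.0000
seg 2 [197.7°–332.4°] uniform, h=22: full span → s += 22 → s = 22.0000
seg 3 [332.4°–360°] uniform, h=27: θ=351.3° here. β=18.9, B=27.6. 27·18.9/27.6 = 18.4891 → s = 40.4891
radial distance = base radius + s = 33 + 40.4891 = 73.4891

73.4891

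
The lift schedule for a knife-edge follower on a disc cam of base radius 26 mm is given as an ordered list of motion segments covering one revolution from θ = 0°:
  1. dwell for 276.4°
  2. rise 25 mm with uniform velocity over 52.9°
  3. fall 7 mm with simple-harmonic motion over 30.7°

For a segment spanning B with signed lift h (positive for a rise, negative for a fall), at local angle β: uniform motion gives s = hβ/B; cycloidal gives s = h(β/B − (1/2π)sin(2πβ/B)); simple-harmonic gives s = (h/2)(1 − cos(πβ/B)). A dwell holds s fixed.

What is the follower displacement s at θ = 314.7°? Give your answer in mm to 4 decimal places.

seg 1 [0°–276.4°] dwell: s stays 0.0000
seg 2 [276.4°–329.3°] uniform, h=25: θ=314.7° here. β=38.3, B=52.9. 25·38.3/52.9 = 18.1002 → s = 18.1002

18.1002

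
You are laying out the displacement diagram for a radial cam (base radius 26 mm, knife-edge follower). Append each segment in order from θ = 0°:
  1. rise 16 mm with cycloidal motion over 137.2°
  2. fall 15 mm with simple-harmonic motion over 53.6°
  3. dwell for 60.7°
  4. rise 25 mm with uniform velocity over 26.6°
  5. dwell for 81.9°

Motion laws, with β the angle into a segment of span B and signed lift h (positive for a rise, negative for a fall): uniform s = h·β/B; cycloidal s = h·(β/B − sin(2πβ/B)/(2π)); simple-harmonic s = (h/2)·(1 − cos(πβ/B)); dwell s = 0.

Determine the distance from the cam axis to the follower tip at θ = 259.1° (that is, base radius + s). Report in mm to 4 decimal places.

seg 1 [0°–137.2°] cycloidal, h=16: full span → s += 16 → s = 16.0000
seg 2 [137.2°–190.8°] simple-harmonic, h=-15: full span → s += -15 → s = 1.0000
seg 3 [190.8°–251.5°] dwell: s stays 1.0000
seg 4 [251.5°–278.1°] uniform, h=25: θ=259.1° here. β=7.6, B=26.6. 25·7.6/26.6 = 7.1429 → s = 8.1429
radial distance = base radius + s = 26 + 8.1429 = 34.1429

34.1429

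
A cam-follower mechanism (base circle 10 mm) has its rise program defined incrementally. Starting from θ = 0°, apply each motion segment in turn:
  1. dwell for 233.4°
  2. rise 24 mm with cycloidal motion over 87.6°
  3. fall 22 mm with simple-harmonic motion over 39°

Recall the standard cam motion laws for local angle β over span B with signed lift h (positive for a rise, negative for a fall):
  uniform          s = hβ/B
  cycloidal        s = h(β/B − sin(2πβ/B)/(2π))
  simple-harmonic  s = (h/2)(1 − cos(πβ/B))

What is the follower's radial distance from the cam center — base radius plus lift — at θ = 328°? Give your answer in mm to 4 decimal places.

seg 1 [0°–233.4°] dwell: s stays 0.0000
seg 2 [233.4°–321°] cycloidal, h=24: full span → s += 24 → s = 24.0000
seg 3 [321°–360°] simple-harmonic, h=-22: θ=328° here. β=7, B=39. -22/2·(1 − cos(π·0.1795)) = -1.7029 → s = 22.2971
radial distance = base radius + s = 10 + 22.2971 = 32.2971

32.2971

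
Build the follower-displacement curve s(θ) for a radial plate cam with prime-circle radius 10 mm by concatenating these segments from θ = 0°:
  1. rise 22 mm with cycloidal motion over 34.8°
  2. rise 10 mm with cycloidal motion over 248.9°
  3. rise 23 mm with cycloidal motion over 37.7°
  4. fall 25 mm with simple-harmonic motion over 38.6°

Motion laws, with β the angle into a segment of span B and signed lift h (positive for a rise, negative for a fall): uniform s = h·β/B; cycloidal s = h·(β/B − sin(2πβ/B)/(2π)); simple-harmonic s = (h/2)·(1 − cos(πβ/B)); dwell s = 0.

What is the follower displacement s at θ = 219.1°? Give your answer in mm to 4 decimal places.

seg 1 [0°–34.8°] cycloidal, h=22: full span → s += 22 → s = 22.0000
seg 2 [34.8°–283.7°] cycloidal, h=10: θ=219.1° here. β=184.3, B=248.9. 10·(0.7405 − sin(2π·0.7405)/(2π)) = 8.9933 → s = 30.9933

30.9933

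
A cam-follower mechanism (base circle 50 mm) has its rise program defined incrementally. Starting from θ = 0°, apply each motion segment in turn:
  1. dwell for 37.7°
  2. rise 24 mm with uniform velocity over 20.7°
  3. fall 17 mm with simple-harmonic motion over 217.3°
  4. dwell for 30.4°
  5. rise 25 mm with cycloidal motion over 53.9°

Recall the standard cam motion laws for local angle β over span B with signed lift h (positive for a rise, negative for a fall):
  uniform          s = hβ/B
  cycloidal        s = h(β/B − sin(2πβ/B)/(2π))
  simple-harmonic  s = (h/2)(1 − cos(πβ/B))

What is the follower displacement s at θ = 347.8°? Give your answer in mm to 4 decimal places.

seg 1 [0°–37.7°] dwell: s stays 0.0000
seg 2 [37.7°–58.4°] uniform, h=24: full span → s += 24 → s = 24.0000
seg 3 [58.4°–275.7°] simple-harmonic, h=-17: full span → s += -17 → s = 7.0000
seg 4 [275.7°–306.1°] dwell: s stays 7.0000
seg 5 [306.1°–360°] cycloidal, h=25: θ=347.8° here. β=41.7, B=53.9. 25·(0.7737 − sin(2π·0.7737)/(2π)) = 23.2764 → s = 30.2764

30.2764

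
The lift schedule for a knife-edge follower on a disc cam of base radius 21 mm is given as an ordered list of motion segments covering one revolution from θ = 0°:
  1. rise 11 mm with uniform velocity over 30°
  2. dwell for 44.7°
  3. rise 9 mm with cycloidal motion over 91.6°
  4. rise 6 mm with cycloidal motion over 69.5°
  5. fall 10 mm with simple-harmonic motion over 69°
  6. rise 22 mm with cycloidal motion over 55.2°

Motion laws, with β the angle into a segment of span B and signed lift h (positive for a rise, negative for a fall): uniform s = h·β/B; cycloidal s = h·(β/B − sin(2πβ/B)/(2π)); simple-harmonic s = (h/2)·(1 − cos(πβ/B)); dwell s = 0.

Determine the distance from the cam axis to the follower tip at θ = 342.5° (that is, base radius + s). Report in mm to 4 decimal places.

seg 1 [0°–30°] uniform, h=11: full span → s += 11 → s = 11.0000
seg 2 [30°–74.7°] dwell: s stays 11.0000
seg 3 [74.7°–166.3°] cycloidal, h=9: full span → s += 9 → s = 20.0000
seg 4 [166.3°–235.8°] cycloidal, h=6: full span → s += 6 → s = 26.0000
seg 5 [235.8°–304.8°] simple-harmonic, h=-10: full span → s += -10 → s = 16.0000
seg 6 [304.8°–360°] cycloidal, h=22: θ=342.5° here. β=37.7, B=55.2. 22·(0.6830 − sin(2π·0.6830)/(2π)) = 18.2208 → s = 34.2208
radial distance = base radius + s = 21 + 34.2208 = 55.2208

55.2208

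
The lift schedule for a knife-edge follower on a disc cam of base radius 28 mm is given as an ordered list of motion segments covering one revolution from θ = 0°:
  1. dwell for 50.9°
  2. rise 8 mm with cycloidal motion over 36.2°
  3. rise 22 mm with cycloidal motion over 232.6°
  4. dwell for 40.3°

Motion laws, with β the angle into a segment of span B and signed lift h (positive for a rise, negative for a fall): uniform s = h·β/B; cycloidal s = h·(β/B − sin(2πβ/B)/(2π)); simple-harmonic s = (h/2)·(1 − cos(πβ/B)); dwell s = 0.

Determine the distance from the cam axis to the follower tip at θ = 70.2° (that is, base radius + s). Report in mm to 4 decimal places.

seg 1 [0°–50.9°] dwell: s stays 0.0000
seg 2 [50.9°–87.1°] cycloidal, h=8: θ=70.2° here. β=19.3, B=36.2. 8·(0.5331 − sin(2π·0.5331)/(2π)) = 4.5285 → s = 4.5285
radial distance = base radius + s = 28 + 4.5285 = 32.5285

32.5285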